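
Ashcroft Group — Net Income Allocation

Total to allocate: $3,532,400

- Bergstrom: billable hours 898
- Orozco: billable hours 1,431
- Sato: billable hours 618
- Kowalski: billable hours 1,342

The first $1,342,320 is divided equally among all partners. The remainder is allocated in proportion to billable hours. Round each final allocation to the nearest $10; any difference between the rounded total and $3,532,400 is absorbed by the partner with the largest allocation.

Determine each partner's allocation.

Bergstrom: $794,120 · Orozco: $1,066,290 · Sato: $651,150 · Kowalski: $1,020,840

First tranche $1,342,320 split equally: $335,580 each.
Remainder $2,190,080 by billable hours (total 4,289): Bergstrom 458,543.21 → $458,540; Orozco 730,707.50 → $730,710; Sato 315,567.60 → $315,570; Kowalski 685,261.68 → $685,260.
Totals: Bergstrom $335,580 + $458,540 = $794,120; Orozco $335,580 + $730,710 = $1,066,290; Sato $335,580 + $315,570 = $651,150; Kowalski $335,580 + $685,260 = $1,020,840.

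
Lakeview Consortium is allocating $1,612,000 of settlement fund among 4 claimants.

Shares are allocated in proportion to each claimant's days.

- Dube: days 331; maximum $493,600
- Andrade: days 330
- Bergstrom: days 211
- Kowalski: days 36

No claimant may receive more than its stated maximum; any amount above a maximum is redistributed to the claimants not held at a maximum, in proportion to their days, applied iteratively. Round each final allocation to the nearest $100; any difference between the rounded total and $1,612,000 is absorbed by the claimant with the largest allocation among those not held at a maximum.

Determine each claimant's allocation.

Combined days = 908.
Unconstrained shares: Dube 587,634.36; Andrade 585,859.03; Bergstrom 374,594.71; Kowalski 63,911.89.
Cap binds for Dube ($493,600); remaining pool $1,118,400 reallocated over remaining days 577.
Remaining shares: Andrade 639,639.51 → $639,600; Bergstrom 408,981.63 → $409,000; Kowalski 69,778.86 → $69,800.

Dube: $493,600 · Andrade: $639,600 · Bergstrom: $409,000 · Kowalski: $69,800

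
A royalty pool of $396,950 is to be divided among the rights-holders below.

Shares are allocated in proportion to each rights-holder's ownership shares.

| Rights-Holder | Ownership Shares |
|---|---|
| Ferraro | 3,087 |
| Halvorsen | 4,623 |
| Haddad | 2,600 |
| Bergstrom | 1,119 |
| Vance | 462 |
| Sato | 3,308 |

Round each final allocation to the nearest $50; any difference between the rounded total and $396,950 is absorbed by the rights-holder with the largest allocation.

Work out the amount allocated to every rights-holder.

Ferraro: $80,600 · Halvorsen: $120,800 · Haddad: $67,900 · Bergstrom: $29,200 · Vance: $12,050 · Sato: $86,400

Sum of ownership shares: 15,199.
Pro-rata amounts: Ferraro 3,087/15,199 × $396,950 = 80,622.72; Halvorsen 4,623/15,199 × $396,950 = 120,738.20; Haddad 2,600/15,199 × $396,950 = 67,903.81; Bergstrom 1,119/15,199 × $396,950 = 29,224.75; Vance 462/15,199 × $396,950 = 12,065.98; Sato 3,308/15,199 × $396,950 = 86,394.54.
Rounded to nearest $50: Ferraro $80,600; Halvorsen $120,750; Haddad $67,900; Bergstrom $29,200; Vance $12,050; Sato $86,400. Sum = $396,900.
Difference $396,950 − $396,900 = +$50 applied to largest allocation (Halvorsen): Halvorsen becomes $120,800.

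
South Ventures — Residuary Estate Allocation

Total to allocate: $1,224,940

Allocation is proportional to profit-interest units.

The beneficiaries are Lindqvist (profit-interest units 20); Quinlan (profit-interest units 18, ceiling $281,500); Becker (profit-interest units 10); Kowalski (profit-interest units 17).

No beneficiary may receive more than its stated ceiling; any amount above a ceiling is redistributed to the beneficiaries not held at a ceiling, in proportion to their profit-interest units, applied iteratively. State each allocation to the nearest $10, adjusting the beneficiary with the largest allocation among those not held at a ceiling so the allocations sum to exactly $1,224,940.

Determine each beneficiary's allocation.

Total profit-interest units = 65.
Unconstrained shares: Lindqvist 376,904.62; Quinlan 339,214.15; Becker 188,452.31; Kowalski 320,368.92.
Capped: Quinlan ($281,500); remaining pool $943,440 reallocated over remaining profit-interest units 47.
Shares after redistribution: Lindqvist 401,463.83 → $401,460; Becker 200,731.91 → $200,730; Kowalski 341,244.26 → $341,240.
Rounding difference +$10 applied to Lindqvist → $401,470.

Lindqvist: $401,470 | Quinlan: $281,500 | Becker: $200,730 | Kowalski: $341,240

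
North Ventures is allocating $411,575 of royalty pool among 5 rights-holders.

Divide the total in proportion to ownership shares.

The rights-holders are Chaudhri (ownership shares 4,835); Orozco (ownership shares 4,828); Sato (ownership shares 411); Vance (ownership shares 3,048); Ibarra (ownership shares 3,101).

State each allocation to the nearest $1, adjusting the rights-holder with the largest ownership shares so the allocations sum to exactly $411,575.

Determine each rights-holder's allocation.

Sum of ownership shares: 4,835 + 4,828 + 411 + 3,048 + 3,101 = 16,223.
Raw shares: Chaudhri 122,663.20; Orozco 122,485.61; Sato 10,427.01; Vance 77,327.29; Ibarra 78,671.89.
After rounding ($1): Chaudhri $122,663; Orozco $122,486; Sato $10,427; Vance $77,327; Ibarra $78,672. Sum = $411,575.
No rounding difference to absorb.

Chaudhri: $122,663; Orozco: $122,486; Sato: $10,427; Vance: $77,327; Ibarra: $78,672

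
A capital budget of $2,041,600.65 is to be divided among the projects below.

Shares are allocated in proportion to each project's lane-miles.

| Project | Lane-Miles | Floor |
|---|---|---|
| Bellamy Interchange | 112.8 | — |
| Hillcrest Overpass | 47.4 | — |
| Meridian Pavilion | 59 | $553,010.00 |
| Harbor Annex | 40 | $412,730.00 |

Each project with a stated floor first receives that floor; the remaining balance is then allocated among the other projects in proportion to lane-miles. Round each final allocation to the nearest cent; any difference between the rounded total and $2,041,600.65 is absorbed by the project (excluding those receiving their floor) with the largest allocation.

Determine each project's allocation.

Bellamy Interchange: $757,534.84; Hillcrest Overpass: $318,325.81; Meridian Pavilion: $553,010.00; Harbor Annex: $412,730.00

Fund the minimums — Meridian Pavilion $553,010.00; Harbor Annex $412,730.00. Balance $1,075,860.65.
Balance split over remaining lane-miles 160.2: Bellamy Interchange 757,534.8397 → $757,534.84; Hillcrest Overpass 318,325.8103 → $318,325.81.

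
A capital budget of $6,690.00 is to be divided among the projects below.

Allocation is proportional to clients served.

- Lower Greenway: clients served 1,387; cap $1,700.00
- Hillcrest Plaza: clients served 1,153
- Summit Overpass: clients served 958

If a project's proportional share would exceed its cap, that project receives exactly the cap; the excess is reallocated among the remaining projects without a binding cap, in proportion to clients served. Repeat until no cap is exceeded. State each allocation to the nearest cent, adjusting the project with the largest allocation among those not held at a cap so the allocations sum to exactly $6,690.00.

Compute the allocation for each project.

Lower Greenway: $1,700.00; Hillcrest Plaza: $2,725.47; Summit Overpass: $2,264.53

Total clients served = 3,498.
Pro-rata shares before constraints: Lower Greenway 2,652.6672; Hillcrest Plaza 2,205.1372; Summit Overpass 1,832.1955.
Cap binds for Lower Greenway ($1,700.00); residual $4,990.00 reallocated over remaining clients served 2,111.
Redistributed shares: Hillcrest Plaza 2,725.4713 → $2,725.47; Summit Overpass 2,264.5287 → $2,264.53.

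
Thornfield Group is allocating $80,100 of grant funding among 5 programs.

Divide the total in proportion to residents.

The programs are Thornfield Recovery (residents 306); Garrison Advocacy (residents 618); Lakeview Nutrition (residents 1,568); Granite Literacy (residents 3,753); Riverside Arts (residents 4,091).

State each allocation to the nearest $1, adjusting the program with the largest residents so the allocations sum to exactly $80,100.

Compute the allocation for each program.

Sum of residents: 10,336.
Pro-rata amounts: Thornfield Recovery 306/10,336 × $80,100 = 2,371.38; Garrison Advocacy 618/10,336 × $80,100 = 4,789.26; Lakeview Nutrition 1,568/10,336 × $80,100 = 12,151.39; Granite Literacy 3,753/10,336 × $80,100 = 29,084.30; Riverside Arts 4,091/10,336 × $80,100 = 31,703.67.
At nearest $1: Thornfield Recovery $2,371; Garrison Advocacy $4,789; Lakeview Nutrition $12,151; Granite Literacy $29,084; Riverside Arts $31,704. Sum = $80,099.
Difference $80,100 − $80,099 = +$1 applied to largest residents (Riverside Arts): Riverside Arts becomes $31,705.

Thornfield Recovery: $2,371 · Garrison Advocacy: $4,789 · Lakeview Nutrition: $12,151 · Granite Literacy: $29,084 · Riverside Arts: $31,705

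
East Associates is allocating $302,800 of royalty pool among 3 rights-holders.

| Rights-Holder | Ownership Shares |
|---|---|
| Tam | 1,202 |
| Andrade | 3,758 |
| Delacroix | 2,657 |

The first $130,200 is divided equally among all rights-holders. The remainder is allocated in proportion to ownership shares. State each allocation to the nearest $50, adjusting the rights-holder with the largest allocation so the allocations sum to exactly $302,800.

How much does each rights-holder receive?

Equal tier: $130,200 ÷ 3 = $43,400 apiece.
Remainder $172,600 by ownership shares (total 7,617): Tam 27,237.13 → $27,250; Andrade 85,155.68 → $85,150; Delacroix 60,207.19 → $60,200.
Totals: Tam $43,400 + $27,250 = $70,650; Andrade $43,400 + $85,150 = $128,550; Delacroix $43,400 + $60,200 = $103,600.

Tam: $70,650 | Andrade: $128,550 | Delacroix: $103,600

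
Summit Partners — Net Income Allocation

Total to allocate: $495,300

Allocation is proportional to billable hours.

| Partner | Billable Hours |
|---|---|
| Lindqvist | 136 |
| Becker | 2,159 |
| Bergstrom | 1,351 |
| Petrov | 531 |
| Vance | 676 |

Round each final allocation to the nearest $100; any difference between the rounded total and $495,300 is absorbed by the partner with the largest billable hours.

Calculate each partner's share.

Lindqvist: $13,900; Becker: $220,300; Bergstrom: $137,900; Petrov: $54,200; Vance: $69,000

Combined billable hours = 136 + 2,159 + 1,351 + 531 + 676 = 4,853.
Unrounded shares: Lindqvist 13,880.24; Becker 220,348.79; Bergstrom 137,883.85; Petrov 54,194.17; Vance 68,992.95.
At nearest $100: Lindqvist $13,900; Becker $220,300; Bergstrom $137,900; Petrov $54,200; Vance $69,000. Sum = $495,300.
No rounding difference to absorb.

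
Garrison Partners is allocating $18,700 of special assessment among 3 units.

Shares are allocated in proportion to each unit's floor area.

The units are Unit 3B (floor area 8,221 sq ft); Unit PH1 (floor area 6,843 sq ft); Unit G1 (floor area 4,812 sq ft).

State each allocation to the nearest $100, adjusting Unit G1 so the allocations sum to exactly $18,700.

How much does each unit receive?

Total floor area = 19,876.
Raw shares: Unit 3B 8,221/19,876 × $18,700 = 7,734.59; Unit PH1 6,843/19,876 × $18,700 = 6,438.12; Unit G1 4,812/19,876 × $18,700 = 4,527.29.
After rounding ($100): Unit 3B $7,700; Unit PH1 $6,400; Unit G1 $4,500. Sum = $18,600.
Difference $18,700 − $18,600 = +$100 applied to Unit G1: Unit G1 becomes $4,600.

Unit 3B: $7,700 | Unit PH1: $6,400 | Unit G1: $4,600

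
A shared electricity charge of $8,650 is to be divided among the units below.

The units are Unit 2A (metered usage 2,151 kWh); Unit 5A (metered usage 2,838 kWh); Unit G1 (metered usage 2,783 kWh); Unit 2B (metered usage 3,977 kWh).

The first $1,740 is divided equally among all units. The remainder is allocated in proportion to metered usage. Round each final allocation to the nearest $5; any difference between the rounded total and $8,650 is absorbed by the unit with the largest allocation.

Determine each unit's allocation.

Unit 2A: $1,700 · Unit 5A: $2,105 · Unit G1: $2,070 · Unit 2B: $2,775

Equal tier: $1,740 ÷ 4 = $435 apiece.
Remainder $6,910 by metered usage (total 11,749): Unit 2A 1,265.08 → $1,265; Unit 5A 1,669.13 → $1,670; Unit G1 1,636.78 → $1,635; Unit 2B 2,339.01 → $2,340.
Totals: Unit 2A $435 + $1,265 = $1,700; Unit 5A $435 + $1,670 = $2,105; Unit G1 $435 + $1,635 = $2,070; Unit 2B $435 + $2,340 = $2,775.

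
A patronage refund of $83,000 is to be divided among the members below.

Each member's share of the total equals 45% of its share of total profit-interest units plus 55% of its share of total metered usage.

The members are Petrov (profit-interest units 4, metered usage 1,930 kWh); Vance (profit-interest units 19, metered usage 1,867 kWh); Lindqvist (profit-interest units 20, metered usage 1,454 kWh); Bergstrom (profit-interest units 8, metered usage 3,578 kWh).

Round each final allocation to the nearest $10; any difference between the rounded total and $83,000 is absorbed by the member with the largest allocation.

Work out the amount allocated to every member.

Profit-interest units total 51; metered usage total 8,829.
Blended shares (45% profit-interest units + 55% metered usage): Petrov 0.1555; Vance 0.2840; Lindqvist 0.2670; Bergstrom 0.2935.
Unrounded shares: Petrov 12,908.40; Vance 23,567.96; Lindqvist 22,164.91; Bergstrom 24,358.73.
After rounding ($10): Petrov $12,910; Vance $23,570; Lindqvist $22,160; Bergstrom $24,360. Sum = $83,000.
Rounded total matches; no reconciliation needed.

Petrov: $12,910 | Vance: $23,570 | Lindqvist: $22,160 | Bergstrom: $24,360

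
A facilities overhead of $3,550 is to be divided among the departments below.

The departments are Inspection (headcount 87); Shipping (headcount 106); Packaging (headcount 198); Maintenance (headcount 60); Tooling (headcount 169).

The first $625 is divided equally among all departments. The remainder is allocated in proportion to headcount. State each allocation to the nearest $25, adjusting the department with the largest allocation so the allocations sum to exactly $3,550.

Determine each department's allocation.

Inspection: $525 · Shipping: $625 · Packaging: $1,075 · Maintenance: $400 · Tooling: $925

Equal tier: $625 ÷ 5 = $125 apiece.
Remainder $2,925 by headcount (total 620): Inspection 410.44 → $400; Shipping 500.08 → $500; Packaging 934.11 → $925; Maintenance 283.06 → $275; Tooling 797.30 → $800.
Rounding difference +$25 on remainder applied to Packaging.
Totals: Inspection $125 + $400 = $525; Shipping $125 + $500 = $625; Packaging $125 + $950 = $1,075; Maintenance $125 + $275 = $400; Tooling $125 + $800 = $925.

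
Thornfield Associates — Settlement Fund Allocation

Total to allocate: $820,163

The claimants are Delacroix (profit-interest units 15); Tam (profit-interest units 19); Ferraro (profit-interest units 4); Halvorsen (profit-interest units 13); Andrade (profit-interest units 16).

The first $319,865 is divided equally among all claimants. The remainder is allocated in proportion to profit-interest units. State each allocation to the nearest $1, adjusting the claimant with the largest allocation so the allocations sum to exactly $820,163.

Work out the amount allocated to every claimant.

Delacroix: $175,980; Tam: $205,848; Ferraro: $93,842; Halvorsen: $161,046; Andrade: $183,447

$319,865 shared equally gives $63,973 per claimant.
Remainder $500,298 by profit-interest units (total 67): Delacroix 112,007.01 → $112,007; Tam 141,875.55 → $141,876; Ferraro 29,868.54 → $29,869; Halvorsen 97,072.75 → $97,073; Andrade 119,474.15 → $119,474.
Rounding difference −$1 on remainder applied to Tam.
Totals: Delacroix $63,973 + $112,007 = $175,980; Tam $63,973 + $141,875 = $205,848; Ferraro $63,973 + $29,869 = $93,842; Halvorsen $63,973 + $97,073 = $161,046; Andrade $63,973 + $119,474 = $183,447.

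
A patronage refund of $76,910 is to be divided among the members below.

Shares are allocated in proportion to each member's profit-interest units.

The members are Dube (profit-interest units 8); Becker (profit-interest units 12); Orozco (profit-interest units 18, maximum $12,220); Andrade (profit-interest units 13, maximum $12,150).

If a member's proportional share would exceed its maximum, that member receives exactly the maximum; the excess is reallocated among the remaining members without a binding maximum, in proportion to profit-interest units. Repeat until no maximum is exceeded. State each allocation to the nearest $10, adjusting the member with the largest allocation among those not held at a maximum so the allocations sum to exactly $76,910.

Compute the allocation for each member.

Dube: $21,020; Becker: $31,520; Orozco: $12,220; Andrade: $12,150

Profit-interest units total: 51.
Proportional shares (ignoring caps): Dube 12,064.31; Becker 18,096.47; Orozco 27,144.71; Andrade 19,604.51.
Capped: Orozco ($12,220), Andrade ($12,150); balance $52,540 reallocated over remaining profit-interest units 20.
Redistributed shares: Dube 21,016.00 → $21,020; Becker 31,524.00 → $31,520.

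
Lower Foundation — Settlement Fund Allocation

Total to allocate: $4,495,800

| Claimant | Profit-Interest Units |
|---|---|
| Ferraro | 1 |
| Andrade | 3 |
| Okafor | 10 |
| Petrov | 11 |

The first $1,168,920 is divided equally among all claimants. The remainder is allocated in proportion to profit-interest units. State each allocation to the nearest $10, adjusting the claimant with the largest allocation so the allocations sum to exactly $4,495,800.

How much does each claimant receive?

Ferraro: $425,310 | Andrade: $691,460 | Okafor: $1,622,980 | Petrov: $1,756,050

$1,168,920 shared equally gives $292,230 per claimant.
Remainder $3,326,880 by profit-interest units (total 25): Ferraro 133,075.20 → $133,080; Andrade 399,225.60 → $399,230; Okafor 1,330,752.00 → $1,330,750; Petrov 1,463,827.20 → $1,463,830.
Rounding difference −$10 on remainder applied to Petrov.
Totals: Ferraro $292,230 + $133,080 = $425,310; Andrade $292,230 + $399,230 = $691,460; Okafor $292,230 + $1,330,750 = $1,622,980; Petrov $292,230 + $1,463,820 = $1,756,050.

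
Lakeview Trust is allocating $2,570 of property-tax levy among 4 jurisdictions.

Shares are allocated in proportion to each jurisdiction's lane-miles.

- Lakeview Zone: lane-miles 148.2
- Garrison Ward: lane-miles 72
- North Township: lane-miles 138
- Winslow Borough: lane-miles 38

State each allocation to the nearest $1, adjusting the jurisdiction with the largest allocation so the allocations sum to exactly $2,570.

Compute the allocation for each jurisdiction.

Lakeview Zone: $962 | Garrison Ward: $467 | North Township: $895 | Winslow Borough: $246

Combined lane-miles = 396.2.
Pro-rata amounts: Lakeview Zone 148.2/396.2 × $2,570 = 961.32; Garrison Ward 72/396.2 × $2,570 = 467.04; North Township 138/396.2 × $2,570 = 895.15; Winslow Borough 38/396.2 × $2,570 = 246.49.
At nearest $1: Lakeview Zone $961; Garrison Ward $467; North Township $895; Winslow Borough $246. Sum = $2,569.
Difference $2,570 − $2,569 = +$1 applied to largest allocation (Lakeview Zone): Lakeview Zone becomes $962.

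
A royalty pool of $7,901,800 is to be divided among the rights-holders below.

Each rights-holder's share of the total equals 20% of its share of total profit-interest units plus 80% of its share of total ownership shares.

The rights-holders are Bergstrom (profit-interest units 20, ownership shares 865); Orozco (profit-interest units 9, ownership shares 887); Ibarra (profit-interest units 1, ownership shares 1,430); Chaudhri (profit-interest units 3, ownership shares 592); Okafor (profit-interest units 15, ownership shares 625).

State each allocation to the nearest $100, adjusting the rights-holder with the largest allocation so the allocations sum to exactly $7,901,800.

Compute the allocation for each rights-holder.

Profit-interest units total 48; ownership shares total 4,399.
Combined weights (20% profit-interest units + 80% ownership shares): Bergstrom 0.2406; Orozco 0.1988; Ibarra 0.2642; Chaudhri 0.1202; Okafor 0.1762.
Proportional shares: Bergstrom 1,901,503.47; Orozco 1,570,952.03; Ibarra 2,087,859.20; Chaudhri 949,486.86; Okafor 1,391,998.44.
After rounding ($100): Bergstrom $1,901,500; Orozco $1,571,000; Ibarra $2,087,900; Chaudhri $949,500; Okafor $1,392,000. Sum = $7,901,900.
Difference $7,901,800 − $7,901,900 = −$100 applied to largest allocation (Ibarra): Ibarra becomes $2,087,800.

Bergstrom: $1,901,500; Orozco: $1,571,000; Ibarra: $2,087,800; Chaudhri: $949,500; Okafor: $1,392,000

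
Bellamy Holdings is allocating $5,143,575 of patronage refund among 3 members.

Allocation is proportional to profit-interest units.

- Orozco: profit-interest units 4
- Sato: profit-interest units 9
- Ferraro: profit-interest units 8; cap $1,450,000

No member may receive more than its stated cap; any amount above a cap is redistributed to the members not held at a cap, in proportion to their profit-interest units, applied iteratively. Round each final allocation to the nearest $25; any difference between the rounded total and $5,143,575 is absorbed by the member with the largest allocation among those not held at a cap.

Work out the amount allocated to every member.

Combined profit-interest units = 21.
Pro-rata shares before constraints: Orozco 979,728.57; Sato 2,204,389.29; Ferraro 1,959,457.14.
Cap binds for Ferraro ($1,450,000); residual $3,693,575 reallocated over remaining profit-interest units 13.
Remaining shares: Orozco 1,136,484.62 → $1,136,475; Sato 2,557,090.38 → $2,557,100.

Orozco: $1,136,475 | Sato: $2,557,100 | Ferraro: $1,450,000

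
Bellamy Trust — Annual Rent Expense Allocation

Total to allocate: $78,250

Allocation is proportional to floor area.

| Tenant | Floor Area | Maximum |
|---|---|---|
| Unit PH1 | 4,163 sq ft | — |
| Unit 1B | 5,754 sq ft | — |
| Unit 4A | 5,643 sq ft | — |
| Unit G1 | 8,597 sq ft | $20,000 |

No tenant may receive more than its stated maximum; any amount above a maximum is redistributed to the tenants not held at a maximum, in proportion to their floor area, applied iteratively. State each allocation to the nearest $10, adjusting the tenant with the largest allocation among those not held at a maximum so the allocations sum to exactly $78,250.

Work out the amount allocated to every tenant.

Combined floor area = 24,157.
Pro-rata shares before constraints: Unit PH1 13,484.90; Unit 1B 18,638.51; Unit 4A 18,278.96; Unit G1 27,847.63.
Held at cap: Unit G1 ($20,000); residual $58,250 reallocated over remaining floor area 15,560.
Remaining shares: Unit PH1 15,584.50 → $15,580; Unit 1B 21,540.52 → $21,540; Unit 4A 21,124.98 → $21,120.
Rounding difference +$10 applied to Unit 1B → $21,550.

Unit PH1: $15,580 · Unit 1B: $21,550 · Unit 4A: $21,120 · Unit G1: $20,000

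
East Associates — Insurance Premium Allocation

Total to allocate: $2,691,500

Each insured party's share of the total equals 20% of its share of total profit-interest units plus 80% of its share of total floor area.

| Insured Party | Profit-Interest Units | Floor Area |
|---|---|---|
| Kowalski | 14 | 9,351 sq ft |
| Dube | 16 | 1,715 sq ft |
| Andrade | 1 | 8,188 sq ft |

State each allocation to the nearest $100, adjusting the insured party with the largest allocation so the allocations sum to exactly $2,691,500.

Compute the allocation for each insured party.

Profit-interest units total 31; floor area total 19,254.
Blended shares (20% profit-interest units + 80% floor area): Kowalski 0.4789; Dube 0.1745; Andrade 0.3467.
Unrounded shares: Kowalski 1,288,837.78; Dube 469,622.95; Andrade 933,039.26.
After rounding ($100): Kowalski $1,288,800; Dube $469,600; Andrade $933,000. Sum = $2,691,400.
Difference $2,691,500 − $2,691,400 = +$100 applied to largest allocation (Kowalski): Kowalski becomes $1,288,900.

Kowalski: $1,288,900 · Dube: $469,600 · Andrade: $933,000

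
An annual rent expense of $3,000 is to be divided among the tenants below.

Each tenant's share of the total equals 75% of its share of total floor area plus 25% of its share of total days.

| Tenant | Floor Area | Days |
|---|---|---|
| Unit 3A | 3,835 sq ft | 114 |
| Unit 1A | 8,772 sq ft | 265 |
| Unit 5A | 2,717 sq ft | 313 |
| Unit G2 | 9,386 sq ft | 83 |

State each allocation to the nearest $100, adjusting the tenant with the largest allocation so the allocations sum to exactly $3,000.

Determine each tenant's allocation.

Floor area total 24,710; days total 775.
Blended shares (75% floor area + 25% days): Unit 3A 0.1532; Unit 1A 0.3517; Unit 5A 0.1834; Unit G2 0.3117.
Raw shares: Unit 3A 459.52; Unit 1A 1,055.20; Unit 5A 550.30; Unit G2 934.98.
After rounding ($100): Unit 3A $500; Unit 1A $1,100; Unit 5A $600; Unit G2 $900. Sum = $3,100.
Difference $3,000 − $3,100 = −$100 applied to largest allocation (Unit 1A): Unit 1A becomes $1,000.

Unit 3A: $500 · Unit 1A: $1,000 · Unit 5A: $600 · Unit G2: $900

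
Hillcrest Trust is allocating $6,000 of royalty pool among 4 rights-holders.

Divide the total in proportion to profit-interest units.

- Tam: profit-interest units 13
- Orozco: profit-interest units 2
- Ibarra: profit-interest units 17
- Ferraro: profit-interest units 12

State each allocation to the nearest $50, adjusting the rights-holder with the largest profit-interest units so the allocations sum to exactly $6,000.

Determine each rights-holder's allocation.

Sum of profit-interest units: 13 + 2 + 17 + 12 = 44.
Proportional shares: Tam 1,772.73; Orozco 272.73; Ibarra 2,318.18; Ferraro 1,636.36.
Rounded to nearest $50: Tam $1,750; Orozco $250; Ibarra $2,300; Ferraro $1,650. Sum = $5,950.
Difference $6,000 − $5,950 = +$50 applied to largest profit-interest units (Ibarra): Ibarra becomes $2,350.

Tam: $1,750; Orozco: $250; Ibarra: $2,350; Ferraro: $1,650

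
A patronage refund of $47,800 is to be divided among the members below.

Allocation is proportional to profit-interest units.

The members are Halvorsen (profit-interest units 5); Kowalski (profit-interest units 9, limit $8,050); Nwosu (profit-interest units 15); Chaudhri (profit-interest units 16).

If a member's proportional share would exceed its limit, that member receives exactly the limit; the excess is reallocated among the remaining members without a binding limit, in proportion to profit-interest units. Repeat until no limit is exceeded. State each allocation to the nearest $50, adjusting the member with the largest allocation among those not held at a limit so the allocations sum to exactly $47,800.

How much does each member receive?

Profit-interest units total: 45.
Proportional shares (ignoring caps): Halvorsen 5,311.11; Kowalski 9,560.00; Nwosu 15,933.33; Chaudhri 16,995.56.
Capped: Kowalski ($8,050); remaining pool $39,750 reallocated over remaining profit-interest units 36.
Remaining shares: Halvorsen 5,520.83 → $5,500; Nwosu 16,562.50 → $16,550; Chaudhri 17,666.67 → $17,650.
Rounding difference +$50 applied to Chaudhri → $17,700.

Halvorsen: $5,500; Kowalski: $8,050; Nwosu: $16,550; Chaudhri: $17,700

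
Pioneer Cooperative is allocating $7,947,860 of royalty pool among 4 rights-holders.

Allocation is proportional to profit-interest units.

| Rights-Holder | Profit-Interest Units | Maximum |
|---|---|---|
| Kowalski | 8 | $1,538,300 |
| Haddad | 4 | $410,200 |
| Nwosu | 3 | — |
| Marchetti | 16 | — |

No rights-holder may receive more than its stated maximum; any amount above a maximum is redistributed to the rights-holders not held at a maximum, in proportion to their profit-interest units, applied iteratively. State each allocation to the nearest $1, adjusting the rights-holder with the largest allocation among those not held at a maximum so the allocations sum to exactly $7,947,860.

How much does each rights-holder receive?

Profit-interest units total: 31.
Pro-rata shares before constraints: Kowalski 2,051,060.65; Haddad 1,025,530.32; Nwosu 769,147.74; Marchetti 4,102,121.29.
Capped: Kowalski ($1,538,300), Haddad ($410,200); balance $5,999,360 reallocated over remaining profit-interest units 19.
Remaining shares: Nwosu 947,267.37 → $947,267; Marchetti 5,052,092.63 → $5,052,093.

Kowalski: $1,538,300; Haddad: $410,200; Nwosu: $947,267; Marchetti: $5,052,093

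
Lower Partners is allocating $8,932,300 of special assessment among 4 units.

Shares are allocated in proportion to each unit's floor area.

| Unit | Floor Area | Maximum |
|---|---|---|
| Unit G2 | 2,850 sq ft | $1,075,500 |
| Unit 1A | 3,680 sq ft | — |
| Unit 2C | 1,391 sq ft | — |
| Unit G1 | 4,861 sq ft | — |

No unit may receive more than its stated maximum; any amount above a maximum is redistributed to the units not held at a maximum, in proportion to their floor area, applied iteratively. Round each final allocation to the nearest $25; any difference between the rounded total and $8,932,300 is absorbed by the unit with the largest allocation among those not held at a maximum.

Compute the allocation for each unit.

Unit G2: $1,075,500; Unit 1A: $2,911,100; Unit 2C: $1,100,375; Unit G1: $3,845,325

Sum of floor area: 12,782.
Unconstrained shares: Unit G2 1,991,633.16; Unit 1A 2,571,652.64; Unit 2C 972,056.74; Unit G1 3,396,957.46.
Cap binds for Unit G2 ($1,075,500); remaining pool $7,856,800 reallocated over remaining floor area 9,932.
Redistributed shares: Unit 1A 2,911,097.87 → $2,911,100; Unit 2C 1,100,363.35 → $1,100,375; Unit G1 3,845,338.78 → $3,845,350.
Rounding difference −$25 applied to Unit G1 → $3,845,325.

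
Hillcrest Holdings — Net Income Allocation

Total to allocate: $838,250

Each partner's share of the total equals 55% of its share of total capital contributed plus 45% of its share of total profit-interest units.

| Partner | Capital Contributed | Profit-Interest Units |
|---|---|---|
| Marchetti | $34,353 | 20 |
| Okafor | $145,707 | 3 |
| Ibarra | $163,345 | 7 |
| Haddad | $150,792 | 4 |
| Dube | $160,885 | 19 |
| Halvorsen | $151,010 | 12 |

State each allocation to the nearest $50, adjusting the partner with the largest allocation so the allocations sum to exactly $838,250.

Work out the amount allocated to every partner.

Totals — capital contributed 806,092, profit-interest units 65.
Composite weights (55% capital contributed + 45% profit-interest units): Marchetti 0.1619; Okafor 0.1202; Ibarra 0.1599; Haddad 0.1306; Dube 0.2413; Halvorsen 0.1861.
Raw shares: Marchetti 135,713.29; Okafor 100,745.69; Ibarra 134,046.68; Haddad 109,457.29; Dube 202,278.93; Halvorsen 156,008.12.
Rounded to nearest $50: Marchetti $135,700; Okafor $100,750; Ibarra $134,050; Haddad $109,450; Dube $202,300; Halvorsen $156,000. Sum = $838,250.
No rounding difference to absorb.

Marchetti: $135,700 · Okafor: $100,750 · Ibarra: $134,050 · Haddad: $109,450 · Dube: $202,300 · Halvorsen: $156,000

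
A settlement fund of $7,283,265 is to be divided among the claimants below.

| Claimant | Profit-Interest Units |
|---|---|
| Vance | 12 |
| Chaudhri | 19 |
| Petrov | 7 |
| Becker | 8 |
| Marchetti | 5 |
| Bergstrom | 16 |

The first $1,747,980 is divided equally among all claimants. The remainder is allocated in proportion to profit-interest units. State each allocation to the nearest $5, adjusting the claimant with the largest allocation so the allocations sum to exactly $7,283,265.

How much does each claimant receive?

Equal tier: $1,747,980 ÷ 6 = $291,330 apiece.
Remainder $5,535,285 by profit-interest units (total 67): Vance 991,394.33 → $991,395; Chaudhri 1,569,707.69 → $1,569,710; Petrov 578,313.36 → $578,315; Becker 660,929.55 → $660,930; Marchetti 413,080.97 → $413,080; Bergstrom 1,321,859.10 → $1,321,860.
Rounding difference −$5 on remainder applied to Chaudhri.
Totals: Vance $291,330 + $991,395 = $1,282,725; Chaudhri $291,330 + $1,569,705 = $1,861,035; Petrov $291,330 + $578,315 = $869,645; Becker $291,330 + $660,930 = $952,260; Marchetti $291,330 + $413,080 = $704,410; Bergstrom $291,330 + $1,321,860 = $1,613,190.

Vance: $1,282,725 · Chaudhri: $1,861,035 · Petrov: $869,645 · Becker: $952,260 · Marchetti: $704,410 · Bergstrom: $1,613,190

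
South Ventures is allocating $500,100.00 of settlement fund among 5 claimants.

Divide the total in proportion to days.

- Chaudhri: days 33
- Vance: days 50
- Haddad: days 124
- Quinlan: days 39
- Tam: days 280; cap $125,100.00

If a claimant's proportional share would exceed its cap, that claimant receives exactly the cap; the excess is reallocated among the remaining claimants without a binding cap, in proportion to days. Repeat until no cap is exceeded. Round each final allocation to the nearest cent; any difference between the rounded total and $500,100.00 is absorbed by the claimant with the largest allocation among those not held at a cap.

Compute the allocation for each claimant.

Chaudhri: $50,304.88 · Vance: $76,219.51 · Haddad: $189,024.39 · Quinlan: $59,451.22 · Tam: $125,100.00

Combined days = 526.
Pro-rata shares before constraints: Chaudhri 31,375.0951; Vance 47,538.0228; Haddad 117,894.2966; Quinlan 37,079.6578; Tam 266,212.9278.
Held at cap: Tam ($125,100.00); residual $375,000.00 reallocated over remaining days 246.
Shares after redistribution: Chaudhri 50,304.8780 → $50,304.88; Vance 76,219.5122 → $76,219.51; Haddad 189,024.3902 → $189,024.39; Quinlan 59,451.2195 → $59,451.22.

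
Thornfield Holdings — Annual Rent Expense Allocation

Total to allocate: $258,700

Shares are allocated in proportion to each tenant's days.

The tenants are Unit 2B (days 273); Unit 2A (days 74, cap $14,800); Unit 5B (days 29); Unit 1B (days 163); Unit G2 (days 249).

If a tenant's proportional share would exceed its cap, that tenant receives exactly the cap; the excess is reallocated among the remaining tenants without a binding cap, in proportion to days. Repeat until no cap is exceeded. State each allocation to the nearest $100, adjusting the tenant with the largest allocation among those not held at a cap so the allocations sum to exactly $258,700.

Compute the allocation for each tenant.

Total days = 788.
Pro-rata shares before constraints: Unit 2B 89,625.76; Unit 2A 24,294.16; Unit 5B 9,520.69; Unit 1B 53,512.82; Unit G2 81,746.57.
Cap binds for Unit 2A ($14,800); balance $243,900 reallocated over remaining days 714.
Remaining shares: Unit 2B 93,255.88 → $93,300; Unit 5B 9,906.30 → $9,900; Unit 1B 55,680.25 → $55,700; Unit G2 85,057.56 → $85,100.
Rounding difference −$100 applied to Unit 2B → $93,200.

Unit 2B: $93,200; Unit 2A: $14,800; Unit 5B: $9,900; Unit 1B: $55,700; Unit G2: $85,100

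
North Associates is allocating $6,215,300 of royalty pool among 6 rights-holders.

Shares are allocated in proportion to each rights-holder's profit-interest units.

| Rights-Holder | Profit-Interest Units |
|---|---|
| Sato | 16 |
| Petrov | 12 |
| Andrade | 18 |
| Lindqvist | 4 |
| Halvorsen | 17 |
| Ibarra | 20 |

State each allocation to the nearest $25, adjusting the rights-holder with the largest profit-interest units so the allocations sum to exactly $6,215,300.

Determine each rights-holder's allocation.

Sum of profit-interest units: 87.
Pro-rata amounts: Sato 16/87 × $6,215,300 = 1,143,043.68; Petrov 12/87 × $6,215,300 = 857,282.76; Andrade 18/87 × $6,215,300 = 1,285,924.14; Lindqvist 4/87 × $6,215,300 = 285,760.92; Halvorsen 17/87 × $6,215,300 = 1,214,483.91; Ibarra 20/87 × $6,215,300 = 1,428,804.60.
Rounded to nearest $25: Sato $1,143,050; Petrov $857,275; Andrade $1,285,925; Lindqvist $285,750; Halvorsen $1,214,475; Ibarra $1,428,800. Sum = $6,215,275.
Difference $6,215,300 − $6,215,275 = +$25 applied to largest profit-interest units (Ibarra): Ibarra becomes $1,428,825.

Sato: $1,143,050 | Petrov: $857,275 | Andrade: $1,285,925 | Lindqvist: $285,750 | Halvorsen: $1,214,475 | Ibarra: $1,428,825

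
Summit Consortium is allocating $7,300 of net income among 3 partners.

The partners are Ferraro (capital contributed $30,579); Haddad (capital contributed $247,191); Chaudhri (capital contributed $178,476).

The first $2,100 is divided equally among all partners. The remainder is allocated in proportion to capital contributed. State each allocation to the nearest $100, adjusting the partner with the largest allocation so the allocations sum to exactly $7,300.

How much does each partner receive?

Ferraro: $1,000 · Haddad: $3,600 · Chaudhri: $2,700

$2,100 shared equally gives $700 per partner.
Remainder $5,200 by capital contributed (total 456,246): Ferraro 348.52 → $300; Haddad 2,817.32 → $2,800; Chaudhri 2,034.16 → $2,000.
Rounding difference +$100 on remainder applied to Haddad.
Totals: Ferraro $700 + $300 = $1,000; Haddad $700 + $2,900 = $3,600; Chaudhri $700 + $2,000 = $2,700.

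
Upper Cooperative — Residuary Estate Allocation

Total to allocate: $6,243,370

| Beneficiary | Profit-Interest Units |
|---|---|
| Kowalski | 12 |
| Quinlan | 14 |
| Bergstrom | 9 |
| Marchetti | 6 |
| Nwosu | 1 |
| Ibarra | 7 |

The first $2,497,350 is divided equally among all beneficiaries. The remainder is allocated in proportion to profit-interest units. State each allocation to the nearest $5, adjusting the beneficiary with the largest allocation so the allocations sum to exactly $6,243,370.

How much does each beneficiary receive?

First tranche $2,497,350 split equally: $416,225 each.
Remainder $3,746,020 by profit-interest units (total 49): Kowalski 917,392.65 → $917,395; Quinlan 1,070,291.43 → $1,070,290; Bergstrom 688,044.49 → $688,045; Marchetti 458,696.33 → $458,695; Nwosu 76,449.39 → $76,450; Ibarra 535,145.71 → $535,145.
Totals: Kowalski $416,225 + $917,395 = $1,333,620; Quinlan $416,225 + $1,070,290 = $1,486,515; Bergstrom $416,225 + $688,045 = $1,104,270; Marchetti $416,225 + $458,695 = $874,920; Nwosu $416,225 + $76,450 = $492,675; Ibarra $416,225 + $535,145 = $951,370.

Kowalski: $1,333,620 · Quinlan: $1,486,515 · Bergstrom: $1,104,270 · Marchetti: $874,920 · Nwosu: $492,675 · Ibarra: $951,370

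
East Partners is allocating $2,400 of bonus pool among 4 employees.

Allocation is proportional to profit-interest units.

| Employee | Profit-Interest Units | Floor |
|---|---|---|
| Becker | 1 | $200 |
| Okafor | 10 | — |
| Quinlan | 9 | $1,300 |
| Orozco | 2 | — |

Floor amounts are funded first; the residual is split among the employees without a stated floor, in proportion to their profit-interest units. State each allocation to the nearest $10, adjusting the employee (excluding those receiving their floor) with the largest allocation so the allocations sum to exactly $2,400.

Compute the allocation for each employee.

Fund the minimums — Becker $200; Quinlan $1,300. Residual $900.
Residual split over remaining profit-interest units 12: Okafor 750.00 → $750; Orozco 150.00 → $150.

Becker: $200 · Okafor: $750 · Quinlan: $1,300 · Orozco: $150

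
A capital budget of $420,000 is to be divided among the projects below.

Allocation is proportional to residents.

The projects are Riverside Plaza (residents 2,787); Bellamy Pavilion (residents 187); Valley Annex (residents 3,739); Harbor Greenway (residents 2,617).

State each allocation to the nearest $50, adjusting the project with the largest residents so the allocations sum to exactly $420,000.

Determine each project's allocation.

Riverside Plaza: $125,450 · Bellamy Pavilion: $8,400 · Valley Annex: $168,350 · Harbor Greenway: $117,800

Combined residents = 9,330.
Pro-rata amounts: Riverside Plaza 2,787/9,330 × $420,000 = 125,459.81; Bellamy Pavilion 187/9,330 × $420,000 = 8,418.01; Valley Annex 3,739/9,330 × $420,000 = 168,315.11; Harbor Greenway 2,617/9,330 × $420,000 = 117,807.07.
At nearest $50: Riverside Plaza $125,450; Bellamy Pavilion $8,400; Valley Annex $168,300; Harbor Greenway $117,800. Sum = $419,950.
Difference $420,000 − $419,950 = +$50 applied to largest residents (Valley Annex): Valley Annex becomes $168,350.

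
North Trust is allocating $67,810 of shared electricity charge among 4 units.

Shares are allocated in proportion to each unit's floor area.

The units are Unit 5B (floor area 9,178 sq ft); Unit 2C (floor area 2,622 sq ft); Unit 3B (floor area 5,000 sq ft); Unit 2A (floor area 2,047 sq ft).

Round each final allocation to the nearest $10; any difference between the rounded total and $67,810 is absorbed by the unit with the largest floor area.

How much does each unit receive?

Unit 5B: $33,030; Unit 2C: $9,430; Unit 3B: $17,990; Unit 2A: $7,360

Combined floor area = 18,847.
Raw shares: Unit 5B 9,178/18,847 × $67,810 = 33,021.71; Unit 2C 2,622/18,847 × $67,810 = 9,433.75; Unit 3B 5,000/18,847 × $67,810 = 17,989.60; Unit 2A 2,047/18,847 × $67,810 = 7,364.94.
At nearest $10: Unit 5B $33,020; Unit 2C $9,430; Unit 3B $17,990; Unit 2A $7,360. Sum = $67,800.
Difference $67,810 − $67,800 = +$10 applied to largest floor area (Unit 5B): Unit 5B becomes $33,030.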